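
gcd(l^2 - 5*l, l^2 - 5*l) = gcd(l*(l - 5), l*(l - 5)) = l^2 - 5*l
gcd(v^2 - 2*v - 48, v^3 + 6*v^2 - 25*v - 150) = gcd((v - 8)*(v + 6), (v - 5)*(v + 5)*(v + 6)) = v + 6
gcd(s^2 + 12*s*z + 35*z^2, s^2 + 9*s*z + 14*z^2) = s + 7*z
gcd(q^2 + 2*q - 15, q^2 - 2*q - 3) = q - 3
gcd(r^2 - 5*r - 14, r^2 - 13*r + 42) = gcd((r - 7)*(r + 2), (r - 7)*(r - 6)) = r - 7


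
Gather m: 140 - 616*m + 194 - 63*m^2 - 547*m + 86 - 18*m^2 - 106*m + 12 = -81*m^2 - 1269*m + 432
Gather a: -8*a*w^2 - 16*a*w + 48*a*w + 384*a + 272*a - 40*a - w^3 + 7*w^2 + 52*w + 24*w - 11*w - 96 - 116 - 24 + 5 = a*(-8*w^2 + 32*w + 616) - w^3 + 7*w^2 + 65*w - 231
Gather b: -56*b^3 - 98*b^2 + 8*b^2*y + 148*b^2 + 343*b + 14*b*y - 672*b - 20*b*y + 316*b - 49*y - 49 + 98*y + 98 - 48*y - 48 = -56*b^3 + b^2*(8*y + 50) + b*(-6*y - 13) + y + 1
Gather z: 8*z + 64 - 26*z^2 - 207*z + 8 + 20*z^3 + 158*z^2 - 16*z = 20*z^3 + 132*z^2 - 215*z + 72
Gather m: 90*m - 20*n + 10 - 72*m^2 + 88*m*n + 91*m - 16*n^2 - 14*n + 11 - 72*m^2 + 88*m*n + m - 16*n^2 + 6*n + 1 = -144*m^2 + m*(176*n + 182) - 32*n^2 - 28*n + 22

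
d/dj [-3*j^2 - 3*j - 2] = -6*j - 3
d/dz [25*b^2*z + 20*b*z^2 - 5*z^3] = 25*b^2 + 40*b*z - 15*z^2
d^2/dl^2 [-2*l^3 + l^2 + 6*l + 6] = 2 - 12*l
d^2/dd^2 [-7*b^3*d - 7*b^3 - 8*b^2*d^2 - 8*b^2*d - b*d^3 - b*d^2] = 2*b*(-8*b - 3*d - 1)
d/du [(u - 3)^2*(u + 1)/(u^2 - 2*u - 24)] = (u^4 - 4*u^3 - 65*u^2 + 222*u - 54)/(u^4 - 4*u^3 - 44*u^2 + 96*u + 576)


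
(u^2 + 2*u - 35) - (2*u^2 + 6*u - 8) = -u^2 - 4*u - 27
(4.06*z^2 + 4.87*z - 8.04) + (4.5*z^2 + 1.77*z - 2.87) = 8.56*z^2 + 6.64*z - 10.91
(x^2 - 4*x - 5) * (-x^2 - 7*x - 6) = -x^4 - 3*x^3 + 27*x^2 + 59*x + 30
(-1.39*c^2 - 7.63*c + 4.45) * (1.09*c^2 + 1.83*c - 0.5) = -1.5151*c^4 - 10.8604*c^3 - 8.4174*c^2 + 11.9585*c - 2.225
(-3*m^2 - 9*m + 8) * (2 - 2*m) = 6*m^3 + 12*m^2 - 34*m + 16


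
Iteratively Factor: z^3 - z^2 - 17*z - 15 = (z + 3)*(z^2 - 4*z - 5) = (z + 1)*(z + 3)*(z - 5)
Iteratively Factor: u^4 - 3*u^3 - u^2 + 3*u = (u + 1)*(u^3 - 4*u^2 + 3*u) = (u - 1)*(u + 1)*(u^2 - 3*u) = u*(u - 1)*(u + 1)*(u - 3)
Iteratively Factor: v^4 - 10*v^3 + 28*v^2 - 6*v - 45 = (v - 3)*(v^3 - 7*v^2 + 7*v + 15) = (v - 3)^2*(v^2 - 4*v - 5) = (v - 5)*(v - 3)^2*(v + 1)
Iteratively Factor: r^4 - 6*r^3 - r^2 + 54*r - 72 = (r + 3)*(r^3 - 9*r^2 + 26*r - 24) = (r - 2)*(r + 3)*(r^2 - 7*r + 12) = (r - 4)*(r - 2)*(r + 3)*(r - 3)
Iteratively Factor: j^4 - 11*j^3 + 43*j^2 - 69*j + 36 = (j - 4)*(j^3 - 7*j^2 + 15*j - 9) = (j - 4)*(j - 3)*(j^2 - 4*j + 3) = (j - 4)*(j - 3)*(j - 1)*(j - 3)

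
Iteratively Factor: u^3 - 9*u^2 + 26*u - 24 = (u - 4)*(u^2 - 5*u + 6) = (u - 4)*(u - 3)*(u - 2)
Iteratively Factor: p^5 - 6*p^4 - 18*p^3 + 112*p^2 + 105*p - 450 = (p - 5)*(p^4 - p^3 - 23*p^2 - 3*p + 90) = (p - 5)^2*(p^3 + 4*p^2 - 3*p - 18) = (p - 5)^2*(p + 3)*(p^2 + p - 6) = (p - 5)^2*(p - 2)*(p + 3)*(p + 3)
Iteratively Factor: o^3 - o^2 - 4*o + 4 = (o - 1)*(o^2 - 4) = (o - 2)*(o - 1)*(o + 2)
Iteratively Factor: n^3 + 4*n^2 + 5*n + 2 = (n + 1)*(n^2 + 3*n + 2) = (n + 1)^2*(n + 2)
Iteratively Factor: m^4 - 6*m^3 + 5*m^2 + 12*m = (m + 1)*(m^3 - 7*m^2 + 12*m) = (m - 3)*(m + 1)*(m^2 - 4*m) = (m - 4)*(m - 3)*(m + 1)*(m)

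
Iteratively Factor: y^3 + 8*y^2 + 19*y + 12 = (y + 3)*(y^2 + 5*y + 4) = (y + 3)*(y + 4)*(y + 1)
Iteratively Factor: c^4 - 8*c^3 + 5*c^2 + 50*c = (c + 2)*(c^3 - 10*c^2 + 25*c) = (c - 5)*(c + 2)*(c^2 - 5*c) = c*(c - 5)*(c + 2)*(c - 5)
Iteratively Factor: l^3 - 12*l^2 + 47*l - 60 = (l - 3)*(l^2 - 9*l + 20) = (l - 5)*(l - 3)*(l - 4)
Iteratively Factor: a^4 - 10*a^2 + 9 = (a + 1)*(a^3 - a^2 - 9*a + 9) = (a - 1)*(a + 1)*(a^2 - 9) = (a - 1)*(a + 1)*(a + 3)*(a - 3)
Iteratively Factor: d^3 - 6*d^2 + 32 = (d + 2)*(d^2 - 8*d + 16) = (d - 4)*(d + 2)*(d - 4)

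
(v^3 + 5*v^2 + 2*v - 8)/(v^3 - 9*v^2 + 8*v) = (v^2 + 6*v + 8)/(v*(v - 8))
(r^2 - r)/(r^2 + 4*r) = (r - 1)/(r + 4)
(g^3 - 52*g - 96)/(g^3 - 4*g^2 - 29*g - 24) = (g^2 + 8*g + 12)/(g^2 + 4*g + 3)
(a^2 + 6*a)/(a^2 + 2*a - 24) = a/(a - 4)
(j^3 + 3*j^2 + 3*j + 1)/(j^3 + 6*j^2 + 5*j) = (j^2 + 2*j + 1)/(j*(j + 5))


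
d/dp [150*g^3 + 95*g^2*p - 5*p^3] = 95*g^2 - 15*p^2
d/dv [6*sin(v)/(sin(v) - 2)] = -12*cos(v)/(sin(v) - 2)^2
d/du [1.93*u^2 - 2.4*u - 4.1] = 3.86*u - 2.4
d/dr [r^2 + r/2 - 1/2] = 2*r + 1/2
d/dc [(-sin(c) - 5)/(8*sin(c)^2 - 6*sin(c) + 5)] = (8*sin(c)^2 + 80*sin(c) - 35)*cos(c)/(8*sin(c)^2 - 6*sin(c) + 5)^2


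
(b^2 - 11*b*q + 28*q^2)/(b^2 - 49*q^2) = (b - 4*q)/(b + 7*q)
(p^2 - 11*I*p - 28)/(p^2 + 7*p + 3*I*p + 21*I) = (p^2 - 11*I*p - 28)/(p^2 + p*(7 + 3*I) + 21*I)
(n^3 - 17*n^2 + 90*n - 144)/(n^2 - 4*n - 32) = (n^2 - 9*n + 18)/(n + 4)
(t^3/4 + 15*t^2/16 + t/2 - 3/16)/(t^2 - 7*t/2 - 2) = (-4*t^3 - 15*t^2 - 8*t + 3)/(8*(-2*t^2 + 7*t + 4))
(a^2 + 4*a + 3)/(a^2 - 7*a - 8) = (a + 3)/(a - 8)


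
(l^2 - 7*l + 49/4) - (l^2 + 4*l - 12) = 97/4 - 11*l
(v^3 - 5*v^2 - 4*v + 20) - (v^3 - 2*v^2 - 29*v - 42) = -3*v^2 + 25*v + 62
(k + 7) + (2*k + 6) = 3*k + 13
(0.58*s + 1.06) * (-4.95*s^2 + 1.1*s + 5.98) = -2.871*s^3 - 4.609*s^2 + 4.6344*s + 6.3388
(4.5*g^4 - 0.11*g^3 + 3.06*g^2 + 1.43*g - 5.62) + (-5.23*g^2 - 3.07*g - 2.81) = 4.5*g^4 - 0.11*g^3 - 2.17*g^2 - 1.64*g - 8.43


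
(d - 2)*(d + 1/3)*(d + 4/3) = d^3 - d^2/3 - 26*d/9 - 8/9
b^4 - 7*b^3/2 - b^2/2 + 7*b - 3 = (b - 3)*(b - 1/2)*(b - sqrt(2))*(b + sqrt(2))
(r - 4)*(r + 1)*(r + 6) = r^3 + 3*r^2 - 22*r - 24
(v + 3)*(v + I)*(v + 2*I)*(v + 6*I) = v^4 + 3*v^3 + 9*I*v^3 - 20*v^2 + 27*I*v^2 - 60*v - 12*I*v - 36*I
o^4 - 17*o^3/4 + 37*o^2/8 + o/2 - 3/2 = (o - 2)^2*(o - 3/4)*(o + 1/2)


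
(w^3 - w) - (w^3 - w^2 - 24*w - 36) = w^2 + 23*w + 36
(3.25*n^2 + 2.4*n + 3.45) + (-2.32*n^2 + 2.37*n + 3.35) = 0.93*n^2 + 4.77*n + 6.8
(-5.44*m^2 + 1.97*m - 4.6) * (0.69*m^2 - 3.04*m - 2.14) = -3.7536*m^4 + 17.8969*m^3 + 2.4788*m^2 + 9.7682*m + 9.844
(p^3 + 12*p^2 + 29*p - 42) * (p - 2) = p^4 + 10*p^3 + 5*p^2 - 100*p + 84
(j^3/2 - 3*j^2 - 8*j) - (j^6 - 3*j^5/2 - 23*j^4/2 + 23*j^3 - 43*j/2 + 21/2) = -j^6 + 3*j^5/2 + 23*j^4/2 - 45*j^3/2 - 3*j^2 + 27*j/2 - 21/2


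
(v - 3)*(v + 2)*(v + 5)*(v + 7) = v^4 + 11*v^3 + 17*v^2 - 107*v - 210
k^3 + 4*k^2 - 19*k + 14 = (k - 2)*(k - 1)*(k + 7)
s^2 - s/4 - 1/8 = (s - 1/2)*(s + 1/4)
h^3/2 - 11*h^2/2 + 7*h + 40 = (h/2 + 1)*(h - 8)*(h - 5)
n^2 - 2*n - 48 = (n - 8)*(n + 6)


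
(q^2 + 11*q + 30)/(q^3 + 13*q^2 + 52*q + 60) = 1/(q + 2)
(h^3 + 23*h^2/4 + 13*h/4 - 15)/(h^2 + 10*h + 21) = (h^2 + 11*h/4 - 5)/(h + 7)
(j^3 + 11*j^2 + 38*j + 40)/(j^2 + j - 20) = (j^2 + 6*j + 8)/(j - 4)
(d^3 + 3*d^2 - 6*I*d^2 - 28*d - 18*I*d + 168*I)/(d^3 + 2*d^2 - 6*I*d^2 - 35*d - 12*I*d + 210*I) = (d - 4)/(d - 5)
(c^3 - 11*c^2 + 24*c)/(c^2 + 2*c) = (c^2 - 11*c + 24)/(c + 2)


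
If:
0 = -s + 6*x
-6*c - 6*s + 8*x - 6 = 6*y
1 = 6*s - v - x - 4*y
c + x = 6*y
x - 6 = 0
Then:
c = -180/7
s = 36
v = 1555/7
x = 6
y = -23/7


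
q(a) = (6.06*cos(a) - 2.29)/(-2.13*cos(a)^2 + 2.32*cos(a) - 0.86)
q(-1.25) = 1.11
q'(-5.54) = 0.60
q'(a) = (-4.26*sin(a)*cos(a) + 2.32*sin(a))*(6.06*cos(a) - 2.29)/(-2.13*cos(a)^2 + 2.32*cos(a) - 0.86)^2 - 6.06*sin(a)/(-2.13*cos(a)^2 + 2.32*cos(a) - 0.86) = (-12.9078*cos(a)^2 + 9.7554*cos(a) - 0.1012)*sin(a)/(4.5369*cos(a)^4 - 9.8832*cos(a)^3 + 9.046*cos(a)^2 - 3.9904*cos(a) + 0.7396)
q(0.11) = -5.67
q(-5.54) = -7.09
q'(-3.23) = -0.07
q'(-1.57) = 0.13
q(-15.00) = 1.79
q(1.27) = 1.38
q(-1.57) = 2.66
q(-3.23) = 1.58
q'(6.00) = 2.07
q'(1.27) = 12.23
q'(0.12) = -0.87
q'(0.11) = -0.80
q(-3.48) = 1.62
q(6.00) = -5.92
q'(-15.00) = 0.66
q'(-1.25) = -13.87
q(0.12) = -5.68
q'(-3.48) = -0.28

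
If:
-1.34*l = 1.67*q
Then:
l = -1.24626865671642*q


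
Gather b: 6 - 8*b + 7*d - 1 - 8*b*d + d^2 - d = b*(-8*d - 8) + d^2 + 6*d + 5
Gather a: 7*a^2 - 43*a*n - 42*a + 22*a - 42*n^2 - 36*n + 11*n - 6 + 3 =7*a^2 + a*(-43*n - 20) - 42*n^2 - 25*n - 3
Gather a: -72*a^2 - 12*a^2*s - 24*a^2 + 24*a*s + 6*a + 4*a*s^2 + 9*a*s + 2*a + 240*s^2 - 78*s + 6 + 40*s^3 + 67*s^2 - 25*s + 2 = a^2*(-12*s - 96) + a*(4*s^2 + 33*s + 8) + 40*s^3 + 307*s^2 - 103*s + 8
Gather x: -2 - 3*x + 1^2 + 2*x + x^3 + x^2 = x^3 + x^2 - x - 1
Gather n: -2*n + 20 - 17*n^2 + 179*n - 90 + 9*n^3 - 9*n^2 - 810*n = 9*n^3 - 26*n^2 - 633*n - 70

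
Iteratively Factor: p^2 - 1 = (p + 1)*(p - 1)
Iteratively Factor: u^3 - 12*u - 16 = (u + 2)*(u^2 - 2*u - 8) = (u - 4)*(u + 2)*(u + 2)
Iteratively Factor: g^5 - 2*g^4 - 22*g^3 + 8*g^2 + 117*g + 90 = (g + 1)*(g^4 - 3*g^3 - 19*g^2 + 27*g + 90) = (g - 5)*(g + 1)*(g^3 + 2*g^2 - 9*g - 18) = (g - 5)*(g + 1)*(g + 2)*(g^2 - 9) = (g - 5)*(g + 1)*(g + 2)*(g + 3)*(g - 3)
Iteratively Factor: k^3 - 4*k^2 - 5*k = (k - 5)*(k^2 + k) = (k - 5)*(k + 1)*(k)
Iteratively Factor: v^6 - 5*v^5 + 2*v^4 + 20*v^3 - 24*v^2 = (v - 2)*(v^5 - 3*v^4 - 4*v^3 + 12*v^2) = (v - 2)*(v + 2)*(v^4 - 5*v^3 + 6*v^2) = v*(v - 2)*(v + 2)*(v^3 - 5*v^2 + 6*v) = v^2*(v - 2)*(v + 2)*(v^2 - 5*v + 6) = v^2*(v - 2)^2*(v + 2)*(v - 3)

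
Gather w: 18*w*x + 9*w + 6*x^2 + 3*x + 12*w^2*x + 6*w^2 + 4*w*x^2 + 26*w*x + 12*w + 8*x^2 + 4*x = w^2*(12*x + 6) + w*(4*x^2 + 44*x + 21) + 14*x^2 + 7*x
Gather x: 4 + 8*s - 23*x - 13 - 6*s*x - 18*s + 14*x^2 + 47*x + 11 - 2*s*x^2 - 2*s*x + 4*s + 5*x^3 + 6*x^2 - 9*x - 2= -6*s + 5*x^3 + x^2*(20 - 2*s) + x*(15 - 8*s)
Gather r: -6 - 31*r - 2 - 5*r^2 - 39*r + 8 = -5*r^2 - 70*r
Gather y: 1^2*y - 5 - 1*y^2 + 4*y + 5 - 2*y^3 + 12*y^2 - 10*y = -2*y^3 + 11*y^2 - 5*y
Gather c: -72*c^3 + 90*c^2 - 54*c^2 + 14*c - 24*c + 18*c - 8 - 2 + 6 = -72*c^3 + 36*c^2 + 8*c - 4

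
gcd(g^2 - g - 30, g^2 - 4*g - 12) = g - 6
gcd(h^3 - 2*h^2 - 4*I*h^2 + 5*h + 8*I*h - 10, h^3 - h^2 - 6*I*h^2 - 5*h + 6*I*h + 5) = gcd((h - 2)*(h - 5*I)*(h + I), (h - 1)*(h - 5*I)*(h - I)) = h - 5*I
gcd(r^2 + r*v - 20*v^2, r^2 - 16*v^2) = r - 4*v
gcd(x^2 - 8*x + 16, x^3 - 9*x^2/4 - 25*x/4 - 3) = x - 4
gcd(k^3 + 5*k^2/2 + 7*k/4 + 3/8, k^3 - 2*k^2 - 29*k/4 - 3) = k^2 + 2*k + 3/4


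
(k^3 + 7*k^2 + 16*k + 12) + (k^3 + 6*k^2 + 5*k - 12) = 2*k^3 + 13*k^2 + 21*k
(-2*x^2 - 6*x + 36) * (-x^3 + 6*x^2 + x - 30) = 2*x^5 - 6*x^4 - 74*x^3 + 270*x^2 + 216*x - 1080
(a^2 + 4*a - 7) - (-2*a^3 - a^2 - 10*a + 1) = 2*a^3 + 2*a^2 + 14*a - 8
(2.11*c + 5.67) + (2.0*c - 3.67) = 4.11*c + 2.0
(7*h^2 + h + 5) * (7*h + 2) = 49*h^3 + 21*h^2 + 37*h + 10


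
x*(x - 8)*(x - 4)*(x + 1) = x^4 - 11*x^3 + 20*x^2 + 32*x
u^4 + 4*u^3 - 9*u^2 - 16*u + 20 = (u - 2)*(u - 1)*(u + 2)*(u + 5)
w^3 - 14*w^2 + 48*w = w*(w - 8)*(w - 6)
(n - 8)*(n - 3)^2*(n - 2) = n^4 - 16*n^3 + 85*n^2 - 186*n + 144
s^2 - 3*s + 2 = (s - 2)*(s - 1)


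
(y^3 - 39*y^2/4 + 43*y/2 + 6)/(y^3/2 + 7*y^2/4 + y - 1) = (4*y^3 - 39*y^2 + 86*y + 24)/(2*y^3 + 7*y^2 + 4*y - 4)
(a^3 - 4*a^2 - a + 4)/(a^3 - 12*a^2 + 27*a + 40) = (a^2 - 5*a + 4)/(a^2 - 13*a + 40)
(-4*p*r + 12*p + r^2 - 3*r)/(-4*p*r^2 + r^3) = (r - 3)/r^2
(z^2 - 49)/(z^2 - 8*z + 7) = (z + 7)/(z - 1)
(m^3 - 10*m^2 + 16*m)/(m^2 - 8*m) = m - 2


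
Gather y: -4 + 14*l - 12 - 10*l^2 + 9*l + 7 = -10*l^2 + 23*l - 9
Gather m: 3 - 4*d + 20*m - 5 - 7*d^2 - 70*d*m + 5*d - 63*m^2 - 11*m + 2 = -7*d^2 + d - 63*m^2 + m*(9 - 70*d)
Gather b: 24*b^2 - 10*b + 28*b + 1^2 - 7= 24*b^2 + 18*b - 6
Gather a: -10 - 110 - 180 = -300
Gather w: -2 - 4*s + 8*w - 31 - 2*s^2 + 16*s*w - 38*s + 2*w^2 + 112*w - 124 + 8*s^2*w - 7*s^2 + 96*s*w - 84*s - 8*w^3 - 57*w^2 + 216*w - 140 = -9*s^2 - 126*s - 8*w^3 - 55*w^2 + w*(8*s^2 + 112*s + 336) - 297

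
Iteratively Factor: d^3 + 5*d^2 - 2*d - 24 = (d - 2)*(d^2 + 7*d + 12) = (d - 2)*(d + 3)*(d + 4)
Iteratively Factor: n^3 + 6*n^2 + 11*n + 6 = (n + 1)*(n^2 + 5*n + 6) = (n + 1)*(n + 3)*(n + 2)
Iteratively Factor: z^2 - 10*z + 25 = (z - 5)*(z - 5)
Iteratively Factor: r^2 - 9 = (r + 3)*(r - 3)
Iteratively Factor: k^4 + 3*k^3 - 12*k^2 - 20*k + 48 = (k + 3)*(k^3 - 12*k + 16) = (k - 2)*(k + 3)*(k^2 + 2*k - 8) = (k - 2)^2*(k + 3)*(k + 4)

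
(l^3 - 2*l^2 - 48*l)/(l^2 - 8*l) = l + 6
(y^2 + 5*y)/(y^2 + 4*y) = (y + 5)/(y + 4)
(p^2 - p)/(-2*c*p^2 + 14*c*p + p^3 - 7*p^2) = (1 - p)/(2*c*p - 14*c - p^2 + 7*p)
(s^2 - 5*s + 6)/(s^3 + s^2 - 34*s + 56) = (s - 3)/(s^2 + 3*s - 28)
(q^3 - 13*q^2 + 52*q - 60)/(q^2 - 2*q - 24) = (q^2 - 7*q + 10)/(q + 4)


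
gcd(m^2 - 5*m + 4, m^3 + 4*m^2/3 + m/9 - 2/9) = 1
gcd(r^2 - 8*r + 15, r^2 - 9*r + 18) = r - 3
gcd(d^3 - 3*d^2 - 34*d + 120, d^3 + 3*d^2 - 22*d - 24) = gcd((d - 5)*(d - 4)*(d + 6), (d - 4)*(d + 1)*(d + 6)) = d^2 + 2*d - 24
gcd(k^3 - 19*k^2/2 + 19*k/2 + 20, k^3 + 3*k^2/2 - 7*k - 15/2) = k^2 - 3*k/2 - 5/2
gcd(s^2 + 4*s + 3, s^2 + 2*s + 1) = s + 1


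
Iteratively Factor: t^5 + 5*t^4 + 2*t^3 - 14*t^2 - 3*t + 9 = (t - 1)*(t^4 + 6*t^3 + 8*t^2 - 6*t - 9) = (t - 1)*(t + 3)*(t^3 + 3*t^2 - t - 3) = (t - 1)^2*(t + 3)*(t^2 + 4*t + 3) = (t - 1)^2*(t + 3)^2*(t + 1)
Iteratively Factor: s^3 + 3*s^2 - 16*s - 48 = (s + 4)*(s^2 - s - 12) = (s - 4)*(s + 4)*(s + 3)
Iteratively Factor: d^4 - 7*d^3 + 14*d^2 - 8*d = (d - 1)*(d^3 - 6*d^2 + 8*d) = (d - 4)*(d - 1)*(d^2 - 2*d) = (d - 4)*(d - 2)*(d - 1)*(d)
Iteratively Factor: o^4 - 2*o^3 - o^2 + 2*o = (o)*(o^3 - 2*o^2 - o + 2) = o*(o - 2)*(o^2 - 1) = o*(o - 2)*(o - 1)*(o + 1)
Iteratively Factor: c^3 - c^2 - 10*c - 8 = (c + 1)*(c^2 - 2*c - 8) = (c + 1)*(c + 2)*(c - 4)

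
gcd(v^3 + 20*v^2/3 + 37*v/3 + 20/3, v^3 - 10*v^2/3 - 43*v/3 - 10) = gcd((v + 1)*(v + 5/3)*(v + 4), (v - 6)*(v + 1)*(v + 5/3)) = v^2 + 8*v/3 + 5/3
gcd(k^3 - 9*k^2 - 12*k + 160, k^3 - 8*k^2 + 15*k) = k - 5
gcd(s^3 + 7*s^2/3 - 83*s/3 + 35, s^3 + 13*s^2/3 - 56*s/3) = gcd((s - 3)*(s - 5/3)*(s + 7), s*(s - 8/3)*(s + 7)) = s + 7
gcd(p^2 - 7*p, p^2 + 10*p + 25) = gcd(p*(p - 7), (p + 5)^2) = 1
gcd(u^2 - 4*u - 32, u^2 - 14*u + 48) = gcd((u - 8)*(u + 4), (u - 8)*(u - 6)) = u - 8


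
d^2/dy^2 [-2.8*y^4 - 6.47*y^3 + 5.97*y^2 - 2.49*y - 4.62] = -33.6*y^2 - 38.82*y + 11.94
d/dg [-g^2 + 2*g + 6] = 2 - 2*g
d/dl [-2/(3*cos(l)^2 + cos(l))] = -(2*sin(l)/cos(l)^2 + 12*tan(l))/(3*cos(l) + 1)^2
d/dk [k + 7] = 1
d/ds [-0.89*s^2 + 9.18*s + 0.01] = 9.18 - 1.78*s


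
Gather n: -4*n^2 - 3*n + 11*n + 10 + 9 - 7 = -4*n^2 + 8*n + 12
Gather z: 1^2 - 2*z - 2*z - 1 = -4*z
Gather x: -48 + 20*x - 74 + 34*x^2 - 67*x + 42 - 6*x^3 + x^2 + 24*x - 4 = -6*x^3 + 35*x^2 - 23*x - 84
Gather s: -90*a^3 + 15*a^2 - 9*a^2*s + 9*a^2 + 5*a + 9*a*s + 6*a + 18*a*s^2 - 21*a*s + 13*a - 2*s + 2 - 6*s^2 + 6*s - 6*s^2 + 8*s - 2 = -90*a^3 + 24*a^2 + 24*a + s^2*(18*a - 12) + s*(-9*a^2 - 12*a + 12)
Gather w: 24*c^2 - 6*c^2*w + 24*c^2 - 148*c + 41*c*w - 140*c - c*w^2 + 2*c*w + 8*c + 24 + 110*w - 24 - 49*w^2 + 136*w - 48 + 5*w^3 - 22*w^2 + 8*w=48*c^2 - 280*c + 5*w^3 + w^2*(-c - 71) + w*(-6*c^2 + 43*c + 254) - 48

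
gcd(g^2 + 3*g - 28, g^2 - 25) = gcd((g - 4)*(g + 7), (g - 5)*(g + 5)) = 1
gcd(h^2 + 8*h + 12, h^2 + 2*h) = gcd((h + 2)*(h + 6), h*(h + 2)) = h + 2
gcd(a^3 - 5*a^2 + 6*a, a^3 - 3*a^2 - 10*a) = a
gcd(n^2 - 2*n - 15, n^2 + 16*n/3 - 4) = 1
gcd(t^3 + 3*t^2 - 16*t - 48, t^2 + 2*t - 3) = t + 3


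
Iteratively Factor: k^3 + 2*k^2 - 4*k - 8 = (k + 2)*(k^2 - 4) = (k - 2)*(k + 2)*(k + 2)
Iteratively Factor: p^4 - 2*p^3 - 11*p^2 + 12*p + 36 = (p - 3)*(p^3 + p^2 - 8*p - 12) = (p - 3)*(p + 2)*(p^2 - p - 6) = (p - 3)*(p + 2)^2*(p - 3)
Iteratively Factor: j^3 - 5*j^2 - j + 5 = (j - 1)*(j^2 - 4*j - 5) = (j - 5)*(j - 1)*(j + 1)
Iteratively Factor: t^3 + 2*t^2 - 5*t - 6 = (t + 3)*(t^2 - t - 2) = (t - 2)*(t + 3)*(t + 1)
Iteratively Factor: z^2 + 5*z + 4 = (z + 1)*(z + 4)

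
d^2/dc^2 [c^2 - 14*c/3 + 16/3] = 2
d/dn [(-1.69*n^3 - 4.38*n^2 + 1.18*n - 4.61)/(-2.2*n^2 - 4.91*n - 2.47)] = (3.718*n^4 + 16.5958*n^3 + 36.6247*n^2 + 1.3532*n - 25.5497)/(4.84*n^4 + 21.604*n^3 + 34.9761*n^2 + 24.2554*n + 6.1009)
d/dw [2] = 0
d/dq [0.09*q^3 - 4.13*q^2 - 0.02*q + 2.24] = 0.27*q^2 - 8.26*q - 0.02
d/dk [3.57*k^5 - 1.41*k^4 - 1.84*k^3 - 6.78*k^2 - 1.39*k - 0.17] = 17.85*k^4 - 5.64*k^3 - 5.52*k^2 - 13.56*k - 1.39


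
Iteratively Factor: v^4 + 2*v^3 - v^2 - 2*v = (v)*(v^3 + 2*v^2 - v - 2) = v*(v + 1)*(v^2 + v - 2) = v*(v + 1)*(v + 2)*(v - 1)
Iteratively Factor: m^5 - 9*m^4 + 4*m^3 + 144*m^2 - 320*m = (m)*(m^4 - 9*m^3 + 4*m^2 + 144*m - 320) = m*(m - 4)*(m^3 - 5*m^2 - 16*m + 80) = m*(m - 4)^2*(m^2 - m - 20) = m*(m - 4)^2*(m + 4)*(m - 5)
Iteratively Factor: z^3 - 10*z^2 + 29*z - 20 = (z - 4)*(z^2 - 6*z + 5) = (z - 5)*(z - 4)*(z - 1)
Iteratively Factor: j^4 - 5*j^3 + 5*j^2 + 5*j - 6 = (j + 1)*(j^3 - 6*j^2 + 11*j - 6) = (j - 3)*(j + 1)*(j^2 - 3*j + 2) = (j - 3)*(j - 1)*(j + 1)*(j - 2)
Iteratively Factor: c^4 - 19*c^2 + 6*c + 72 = (c - 3)*(c^3 + 3*c^2 - 10*c - 24) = (c - 3)*(c + 4)*(c^2 - c - 6) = (c - 3)*(c + 2)*(c + 4)*(c - 3)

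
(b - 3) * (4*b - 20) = 4*b^2 - 32*b + 60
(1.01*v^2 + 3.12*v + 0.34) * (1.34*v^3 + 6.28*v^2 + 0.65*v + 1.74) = 1.3534*v^5 + 10.5236*v^4 + 20.7057*v^3 + 5.9206*v^2 + 5.6498*v + 0.5916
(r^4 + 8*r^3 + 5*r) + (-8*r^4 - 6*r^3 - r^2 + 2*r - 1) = -7*r^4 + 2*r^3 - r^2 + 7*r - 1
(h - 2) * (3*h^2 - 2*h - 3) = 3*h^3 - 8*h^2 + h + 6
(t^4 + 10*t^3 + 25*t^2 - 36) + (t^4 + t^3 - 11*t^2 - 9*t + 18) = 2*t^4 + 11*t^3 + 14*t^2 - 9*t - 18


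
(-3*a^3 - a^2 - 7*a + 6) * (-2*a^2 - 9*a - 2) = 6*a^5 + 29*a^4 + 29*a^3 + 53*a^2 - 40*a - 12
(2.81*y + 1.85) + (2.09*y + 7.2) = 4.9*y + 9.05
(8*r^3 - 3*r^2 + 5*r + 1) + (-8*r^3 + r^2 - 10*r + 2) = -2*r^2 - 5*r + 3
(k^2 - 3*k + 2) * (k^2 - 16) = k^4 - 3*k^3 - 14*k^2 + 48*k - 32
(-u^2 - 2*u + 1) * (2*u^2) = -2*u^4 - 4*u^3 + 2*u^2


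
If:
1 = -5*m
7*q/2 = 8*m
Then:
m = -1/5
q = -16/35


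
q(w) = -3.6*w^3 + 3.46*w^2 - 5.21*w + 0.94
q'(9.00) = -817.73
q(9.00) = -2390.09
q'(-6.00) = -435.53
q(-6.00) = 934.36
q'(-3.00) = -123.17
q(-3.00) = 144.91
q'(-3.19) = -137.19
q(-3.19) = 169.63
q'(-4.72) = -278.48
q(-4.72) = 481.17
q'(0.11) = -4.58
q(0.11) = 0.40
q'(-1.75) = -50.40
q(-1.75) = 39.95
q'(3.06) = -85.16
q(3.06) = -85.75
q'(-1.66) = -46.46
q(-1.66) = 35.59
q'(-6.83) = -556.28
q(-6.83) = 1344.93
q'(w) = -10.8*w^2 + 6.92*w - 5.21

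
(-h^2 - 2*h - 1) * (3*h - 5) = -3*h^3 - h^2 + 7*h + 5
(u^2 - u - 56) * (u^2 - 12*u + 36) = u^4 - 13*u^3 - 8*u^2 + 636*u - 2016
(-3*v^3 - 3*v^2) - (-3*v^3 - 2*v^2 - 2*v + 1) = -v^2 + 2*v - 1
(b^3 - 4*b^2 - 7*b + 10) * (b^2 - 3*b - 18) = b^5 - 7*b^4 - 13*b^3 + 103*b^2 + 96*b - 180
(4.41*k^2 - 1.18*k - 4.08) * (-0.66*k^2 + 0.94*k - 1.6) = -2.9106*k^4 + 4.9242*k^3 - 5.4724*k^2 - 1.9472*k + 6.528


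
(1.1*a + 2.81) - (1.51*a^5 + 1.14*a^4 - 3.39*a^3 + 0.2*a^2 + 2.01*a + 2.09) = -1.51*a^5 - 1.14*a^4 + 3.39*a^3 - 0.2*a^2 - 0.91*a + 0.72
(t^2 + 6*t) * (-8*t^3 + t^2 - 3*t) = -8*t^5 - 47*t^4 + 3*t^3 - 18*t^2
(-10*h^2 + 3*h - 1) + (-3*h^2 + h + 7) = -13*h^2 + 4*h + 6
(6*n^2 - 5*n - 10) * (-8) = -48*n^2 + 40*n + 80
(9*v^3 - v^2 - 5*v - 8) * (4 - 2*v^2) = -18*v^5 + 2*v^4 + 46*v^3 + 12*v^2 - 20*v - 32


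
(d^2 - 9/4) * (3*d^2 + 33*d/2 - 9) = 3*d^4 + 33*d^3/2 - 63*d^2/4 - 297*d/8 + 81/4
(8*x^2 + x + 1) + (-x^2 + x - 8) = 7*x^2 + 2*x - 7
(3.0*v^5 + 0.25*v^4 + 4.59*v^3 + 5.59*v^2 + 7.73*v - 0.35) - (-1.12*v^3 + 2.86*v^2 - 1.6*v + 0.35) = 3.0*v^5 + 0.25*v^4 + 5.71*v^3 + 2.73*v^2 + 9.33*v - 0.7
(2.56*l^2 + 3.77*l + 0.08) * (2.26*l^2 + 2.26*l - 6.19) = 5.7856*l^4 + 14.3058*l^3 - 7.1454*l^2 - 23.1555*l - 0.4952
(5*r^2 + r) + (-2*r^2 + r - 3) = 3*r^2 + 2*r - 3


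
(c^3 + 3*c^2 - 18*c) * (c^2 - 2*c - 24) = c^5 + c^4 - 48*c^3 - 36*c^2 + 432*c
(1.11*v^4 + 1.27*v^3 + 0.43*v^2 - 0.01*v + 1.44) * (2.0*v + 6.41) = 2.22*v^5 + 9.6551*v^4 + 9.0007*v^3 + 2.7363*v^2 + 2.8159*v + 9.2304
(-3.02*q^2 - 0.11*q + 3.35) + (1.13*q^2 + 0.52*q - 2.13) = -1.89*q^2 + 0.41*q + 1.22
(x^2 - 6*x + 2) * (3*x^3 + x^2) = 3*x^5 - 17*x^4 + 2*x^2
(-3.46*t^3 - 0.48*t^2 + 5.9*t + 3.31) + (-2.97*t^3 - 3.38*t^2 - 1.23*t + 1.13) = -6.43*t^3 - 3.86*t^2 + 4.67*t + 4.44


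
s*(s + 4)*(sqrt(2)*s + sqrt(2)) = sqrt(2)*s^3 + 5*sqrt(2)*s^2 + 4*sqrt(2)*s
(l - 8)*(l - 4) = l^2 - 12*l + 32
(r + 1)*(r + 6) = r^2 + 7*r + 6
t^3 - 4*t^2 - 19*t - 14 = (t - 7)*(t + 1)*(t + 2)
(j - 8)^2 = j^2 - 16*j + 64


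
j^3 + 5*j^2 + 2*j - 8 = (j - 1)*(j + 2)*(j + 4)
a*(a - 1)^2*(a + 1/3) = a^4 - 5*a^3/3 + a^2/3 + a/3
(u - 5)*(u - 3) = u^2 - 8*u + 15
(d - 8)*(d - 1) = d^2 - 9*d + 8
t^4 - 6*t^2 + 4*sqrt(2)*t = t*(t - sqrt(2))^2*(t + 2*sqrt(2))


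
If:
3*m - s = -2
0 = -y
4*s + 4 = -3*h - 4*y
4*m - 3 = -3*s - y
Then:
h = -40/13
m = -3/13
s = 17/13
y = 0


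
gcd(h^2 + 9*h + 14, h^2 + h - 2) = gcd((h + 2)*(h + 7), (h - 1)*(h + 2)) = h + 2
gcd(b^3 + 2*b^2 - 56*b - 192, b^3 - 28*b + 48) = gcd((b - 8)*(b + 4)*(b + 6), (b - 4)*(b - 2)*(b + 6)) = b + 6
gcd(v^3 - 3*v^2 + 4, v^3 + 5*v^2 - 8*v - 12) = v^2 - v - 2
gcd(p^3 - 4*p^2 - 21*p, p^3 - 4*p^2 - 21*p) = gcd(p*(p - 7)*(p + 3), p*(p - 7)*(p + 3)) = p^3 - 4*p^2 - 21*p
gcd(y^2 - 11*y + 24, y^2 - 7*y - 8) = y - 8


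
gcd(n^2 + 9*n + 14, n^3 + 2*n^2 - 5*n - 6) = 1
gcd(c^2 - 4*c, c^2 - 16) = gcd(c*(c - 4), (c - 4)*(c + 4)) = c - 4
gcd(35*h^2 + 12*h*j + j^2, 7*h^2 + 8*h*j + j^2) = 7*h + j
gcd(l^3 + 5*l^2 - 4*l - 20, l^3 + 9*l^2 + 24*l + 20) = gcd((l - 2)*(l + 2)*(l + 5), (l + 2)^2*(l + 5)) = l^2 + 7*l + 10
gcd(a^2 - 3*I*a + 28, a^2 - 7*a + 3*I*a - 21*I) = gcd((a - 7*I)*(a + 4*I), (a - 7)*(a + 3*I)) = 1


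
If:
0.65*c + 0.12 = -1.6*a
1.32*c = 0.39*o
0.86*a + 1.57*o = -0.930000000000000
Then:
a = -0.00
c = -0.17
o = -0.59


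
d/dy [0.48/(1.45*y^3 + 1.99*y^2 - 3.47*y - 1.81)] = (-2.088*y^2 - 1.9104*y + 1.6656)/(1.45*y^3 + 1.99*y^2 - 3.47*y - 1.81)^2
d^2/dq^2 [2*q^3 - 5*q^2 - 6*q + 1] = 12*q - 10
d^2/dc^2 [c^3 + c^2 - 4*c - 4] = 6*c + 2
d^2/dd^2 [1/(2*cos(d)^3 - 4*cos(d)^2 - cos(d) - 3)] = ((cos(d) - 16*cos(2*d) + 9*cos(3*d))*(-2*cos(d)^3 + 4*cos(d)^2 + cos(d) + 3)/2 - 2*(-6*cos(d)^2 + 8*cos(d) + 1)^2*sin(d)^2)/(-2*cos(d)^3 + 4*cos(d)^2 + cos(d) + 3)^3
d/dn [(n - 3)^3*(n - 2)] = (n - 3)^2*(4*n - 9)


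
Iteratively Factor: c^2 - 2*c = (c - 2)*(c)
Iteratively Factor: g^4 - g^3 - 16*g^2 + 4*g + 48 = (g + 3)*(g^3 - 4*g^2 - 4*g + 16) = (g - 4)*(g + 3)*(g^2 - 4) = (g - 4)*(g - 2)*(g + 3)*(g + 2)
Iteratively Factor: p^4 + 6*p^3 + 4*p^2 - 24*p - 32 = (p + 2)*(p^3 + 4*p^2 - 4*p - 16) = (p + 2)*(p + 4)*(p^2 - 4) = (p - 2)*(p + 2)*(p + 4)*(p + 2)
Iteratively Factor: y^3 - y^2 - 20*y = (y)*(y^2 - y - 20) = y*(y + 4)*(y - 5)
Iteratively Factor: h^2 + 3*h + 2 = (h + 2)*(h + 1)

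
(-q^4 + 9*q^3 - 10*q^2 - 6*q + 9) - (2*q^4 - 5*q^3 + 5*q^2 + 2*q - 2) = -3*q^4 + 14*q^3 - 15*q^2 - 8*q + 11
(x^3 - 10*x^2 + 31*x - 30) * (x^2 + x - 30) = x^5 - 9*x^4 - 9*x^3 + 301*x^2 - 960*x + 900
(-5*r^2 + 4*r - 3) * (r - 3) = -5*r^3 + 19*r^2 - 15*r + 9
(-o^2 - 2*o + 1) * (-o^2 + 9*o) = o^4 - 7*o^3 - 19*o^2 + 9*o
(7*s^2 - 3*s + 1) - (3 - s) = 7*s^2 - 2*s - 2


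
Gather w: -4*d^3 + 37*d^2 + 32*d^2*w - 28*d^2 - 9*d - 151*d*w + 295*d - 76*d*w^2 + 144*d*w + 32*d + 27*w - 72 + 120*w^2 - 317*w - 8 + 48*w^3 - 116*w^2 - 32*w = -4*d^3 + 9*d^2 + 318*d + 48*w^3 + w^2*(4 - 76*d) + w*(32*d^2 - 7*d - 322) - 80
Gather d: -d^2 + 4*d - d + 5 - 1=-d^2 + 3*d + 4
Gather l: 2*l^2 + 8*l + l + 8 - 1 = 2*l^2 + 9*l + 7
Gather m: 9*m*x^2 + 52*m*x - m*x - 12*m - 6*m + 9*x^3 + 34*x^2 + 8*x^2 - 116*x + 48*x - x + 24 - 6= m*(9*x^2 + 51*x - 18) + 9*x^3 + 42*x^2 - 69*x + 18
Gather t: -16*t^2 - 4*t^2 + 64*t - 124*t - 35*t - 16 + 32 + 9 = -20*t^2 - 95*t + 25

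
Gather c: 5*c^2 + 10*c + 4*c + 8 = 5*c^2 + 14*c + 8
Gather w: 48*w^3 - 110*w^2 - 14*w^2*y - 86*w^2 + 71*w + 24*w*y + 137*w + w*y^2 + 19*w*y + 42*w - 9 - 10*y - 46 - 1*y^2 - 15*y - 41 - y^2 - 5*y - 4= 48*w^3 + w^2*(-14*y - 196) + w*(y^2 + 43*y + 250) - 2*y^2 - 30*y - 100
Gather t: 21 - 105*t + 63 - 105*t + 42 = 126 - 210*t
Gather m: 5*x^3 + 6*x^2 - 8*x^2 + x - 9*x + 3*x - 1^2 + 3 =5*x^3 - 2*x^2 - 5*x + 2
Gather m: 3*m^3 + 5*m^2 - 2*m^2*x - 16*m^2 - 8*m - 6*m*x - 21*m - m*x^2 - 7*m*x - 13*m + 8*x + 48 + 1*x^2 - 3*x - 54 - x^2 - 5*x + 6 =3*m^3 + m^2*(-2*x - 11) + m*(-x^2 - 13*x - 42)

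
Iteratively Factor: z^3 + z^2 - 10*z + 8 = (z - 1)*(z^2 + 2*z - 8) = (z - 2)*(z - 1)*(z + 4)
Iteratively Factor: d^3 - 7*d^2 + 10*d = (d - 2)*(d^2 - 5*d) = (d - 5)*(d - 2)*(d)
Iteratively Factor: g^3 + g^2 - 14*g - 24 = (g + 3)*(g^2 - 2*g - 8) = (g - 4)*(g + 3)*(g + 2)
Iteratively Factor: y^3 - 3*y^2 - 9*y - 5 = (y + 1)*(y^2 - 4*y - 5) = (y - 5)*(y + 1)*(y + 1)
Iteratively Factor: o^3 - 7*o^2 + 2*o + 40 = (o - 5)*(o^2 - 2*o - 8) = (o - 5)*(o + 2)*(o - 4)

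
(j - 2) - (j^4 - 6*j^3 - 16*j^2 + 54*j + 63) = -j^4 + 6*j^3 + 16*j^2 - 53*j - 65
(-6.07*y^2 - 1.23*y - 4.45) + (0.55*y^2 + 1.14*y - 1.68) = -5.52*y^2 - 0.0900000000000001*y - 6.13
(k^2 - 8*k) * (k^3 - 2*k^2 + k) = k^5 - 10*k^4 + 17*k^3 - 8*k^2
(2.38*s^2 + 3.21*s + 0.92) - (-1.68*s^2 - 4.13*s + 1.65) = 4.06*s^2 + 7.34*s - 0.73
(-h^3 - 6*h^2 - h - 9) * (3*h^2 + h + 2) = -3*h^5 - 19*h^4 - 11*h^3 - 40*h^2 - 11*h - 18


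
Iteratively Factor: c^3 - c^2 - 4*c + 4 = (c - 1)*(c^2 - 4) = (c - 2)*(c - 1)*(c + 2)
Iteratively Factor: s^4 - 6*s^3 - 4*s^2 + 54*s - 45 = (s - 1)*(s^3 - 5*s^2 - 9*s + 45) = (s - 1)*(s + 3)*(s^2 - 8*s + 15) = (s - 3)*(s - 1)*(s + 3)*(s - 5)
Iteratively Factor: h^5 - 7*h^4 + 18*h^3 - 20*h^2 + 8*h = (h - 2)*(h^4 - 5*h^3 + 8*h^2 - 4*h) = h*(h - 2)*(h^3 - 5*h^2 + 8*h - 4) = h*(h - 2)*(h - 1)*(h^2 - 4*h + 4) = h*(h - 2)^2*(h - 1)*(h - 2)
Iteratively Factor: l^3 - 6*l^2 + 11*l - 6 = (l - 1)*(l^2 - 5*l + 6) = (l - 2)*(l - 1)*(l - 3)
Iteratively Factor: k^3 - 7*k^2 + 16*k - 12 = (k - 3)*(k^2 - 4*k + 4) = (k - 3)*(k - 2)*(k - 2)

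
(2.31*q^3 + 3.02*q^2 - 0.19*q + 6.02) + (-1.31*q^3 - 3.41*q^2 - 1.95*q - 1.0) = 1.0*q^3 - 0.39*q^2 - 2.14*q + 5.02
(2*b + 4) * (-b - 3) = -2*b^2 - 10*b - 12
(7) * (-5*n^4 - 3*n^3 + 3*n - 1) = -35*n^4 - 21*n^3 + 21*n - 7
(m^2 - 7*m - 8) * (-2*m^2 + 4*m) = -2*m^4 + 18*m^3 - 12*m^2 - 32*m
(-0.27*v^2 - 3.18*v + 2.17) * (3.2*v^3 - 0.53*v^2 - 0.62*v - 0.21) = -0.864*v^5 - 10.0329*v^4 + 8.7968*v^3 + 0.8782*v^2 - 0.6776*v - 0.4557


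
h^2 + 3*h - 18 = (h - 3)*(h + 6)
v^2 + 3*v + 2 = (v + 1)*(v + 2)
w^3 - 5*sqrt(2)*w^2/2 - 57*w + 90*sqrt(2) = (w - 6*sqrt(2))*(w - 3*sqrt(2)/2)*(w + 5*sqrt(2))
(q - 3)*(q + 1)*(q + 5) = q^3 + 3*q^2 - 13*q - 15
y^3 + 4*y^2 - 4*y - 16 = (y - 2)*(y + 2)*(y + 4)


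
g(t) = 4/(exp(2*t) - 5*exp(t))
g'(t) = 4*(-2*exp(2*t) + 5*exp(t))/(exp(2*t) - 5*exp(t))^2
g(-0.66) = -1.73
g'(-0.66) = 1.53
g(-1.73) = -4.68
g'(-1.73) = 4.51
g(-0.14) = -1.11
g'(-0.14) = 0.88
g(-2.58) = -10.72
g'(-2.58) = 10.56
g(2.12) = 0.14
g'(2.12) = -0.50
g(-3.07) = -17.40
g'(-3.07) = 17.23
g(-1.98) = -5.96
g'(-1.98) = 5.79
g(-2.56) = -10.51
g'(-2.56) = 10.35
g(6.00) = 0.00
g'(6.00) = 0.00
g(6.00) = 0.00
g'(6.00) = 0.00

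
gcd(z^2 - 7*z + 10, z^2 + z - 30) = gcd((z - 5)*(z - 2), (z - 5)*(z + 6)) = z - 5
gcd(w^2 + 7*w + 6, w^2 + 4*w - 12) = w + 6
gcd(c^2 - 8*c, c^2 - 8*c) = c^2 - 8*c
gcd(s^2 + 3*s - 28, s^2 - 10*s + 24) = s - 4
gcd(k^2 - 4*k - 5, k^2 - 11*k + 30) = k - 5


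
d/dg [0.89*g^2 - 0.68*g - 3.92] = 1.78*g - 0.68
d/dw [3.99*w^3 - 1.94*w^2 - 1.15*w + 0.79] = 11.97*w^2 - 3.88*w - 1.15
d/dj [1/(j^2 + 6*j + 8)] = 2*(-j - 3)/(j^2 + 6*j + 8)^2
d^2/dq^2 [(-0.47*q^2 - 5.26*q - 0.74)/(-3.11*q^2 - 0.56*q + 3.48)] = (7.105427357601e-15*q^4 + 100.113388*q^3 + 73.46442*q^2 + 349.300272*q + 48.367024)/(30.080231*q^6 + 16.249128*q^5 - 98.050836*q^4 - 36.188992*q^3 + 109.716048*q^2 + 20.345472*q - 42.144192)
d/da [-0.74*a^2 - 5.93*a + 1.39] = -1.48*a - 5.93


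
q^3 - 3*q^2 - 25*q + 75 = (q - 5)*(q - 3)*(q + 5)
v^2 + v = v*(v + 1)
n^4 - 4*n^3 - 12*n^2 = n^2*(n - 6)*(n + 2)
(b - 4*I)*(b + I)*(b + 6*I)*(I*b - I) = I*b^4 - 3*b^3 - I*b^3 + 3*b^2 + 22*I*b^2 - 24*b - 22*I*b + 24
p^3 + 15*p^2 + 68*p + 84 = (p + 2)*(p + 6)*(p + 7)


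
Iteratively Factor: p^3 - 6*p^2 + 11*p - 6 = (p - 3)*(p^2 - 3*p + 2) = (p - 3)*(p - 1)*(p - 2)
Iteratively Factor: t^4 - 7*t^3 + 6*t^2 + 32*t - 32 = (t - 4)*(t^3 - 3*t^2 - 6*t + 8) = (t - 4)*(t - 1)*(t^2 - 2*t - 8) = (t - 4)*(t - 1)*(t + 2)*(t - 4)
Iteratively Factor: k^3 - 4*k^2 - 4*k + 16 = (k - 4)*(k^2 - 4) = (k - 4)*(k - 2)*(k + 2)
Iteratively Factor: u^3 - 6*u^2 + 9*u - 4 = (u - 1)*(u^2 - 5*u + 4) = (u - 4)*(u - 1)*(u - 1)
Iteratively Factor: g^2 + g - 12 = (g + 4)*(g - 3)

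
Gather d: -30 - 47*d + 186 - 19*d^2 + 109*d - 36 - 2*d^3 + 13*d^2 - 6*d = -2*d^3 - 6*d^2 + 56*d + 120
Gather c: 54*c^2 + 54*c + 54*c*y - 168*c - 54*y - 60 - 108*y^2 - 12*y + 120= 54*c^2 + c*(54*y - 114) - 108*y^2 - 66*y + 60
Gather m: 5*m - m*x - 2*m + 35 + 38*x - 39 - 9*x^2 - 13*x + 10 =m*(3 - x) - 9*x^2 + 25*x + 6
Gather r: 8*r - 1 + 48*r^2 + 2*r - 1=48*r^2 + 10*r - 2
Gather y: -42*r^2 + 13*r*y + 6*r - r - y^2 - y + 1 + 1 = -42*r^2 + 5*r - y^2 + y*(13*r - 1) + 2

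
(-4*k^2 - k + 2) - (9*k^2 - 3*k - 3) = -13*k^2 + 2*k + 5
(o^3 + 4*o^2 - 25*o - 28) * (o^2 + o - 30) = o^5 + 5*o^4 - 51*o^3 - 173*o^2 + 722*o + 840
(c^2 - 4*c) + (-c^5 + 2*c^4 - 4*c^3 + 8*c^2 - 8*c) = -c^5 + 2*c^4 - 4*c^3 + 9*c^2 - 12*c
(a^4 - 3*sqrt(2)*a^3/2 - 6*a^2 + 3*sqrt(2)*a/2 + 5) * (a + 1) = a^5 - 3*sqrt(2)*a^4/2 + a^4 - 6*a^3 - 3*sqrt(2)*a^3/2 - 6*a^2 + 3*sqrt(2)*a^2/2 + 3*sqrt(2)*a/2 + 5*a + 5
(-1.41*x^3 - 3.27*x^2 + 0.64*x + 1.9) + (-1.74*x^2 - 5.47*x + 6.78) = -1.41*x^3 - 5.01*x^2 - 4.83*x + 8.68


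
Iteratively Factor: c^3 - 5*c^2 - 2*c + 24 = (c + 2)*(c^2 - 7*c + 12) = (c - 3)*(c + 2)*(c - 4)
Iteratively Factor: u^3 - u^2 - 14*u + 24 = (u + 4)*(u^2 - 5*u + 6) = (u - 3)*(u + 4)*(u - 2)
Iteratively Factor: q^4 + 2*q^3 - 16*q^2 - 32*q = (q)*(q^3 + 2*q^2 - 16*q - 32) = q*(q + 4)*(q^2 - 2*q - 8) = q*(q + 2)*(q + 4)*(q - 4)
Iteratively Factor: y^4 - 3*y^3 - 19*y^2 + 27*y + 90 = (y + 2)*(y^3 - 5*y^2 - 9*y + 45) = (y - 5)*(y + 2)*(y^2 - 9) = (y - 5)*(y + 2)*(y + 3)*(y - 3)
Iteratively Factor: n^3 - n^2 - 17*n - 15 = (n + 1)*(n^2 - 2*n - 15) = (n + 1)*(n + 3)*(n - 5)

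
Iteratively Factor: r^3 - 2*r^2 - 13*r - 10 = (r + 1)*(r^2 - 3*r - 10) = (r - 5)*(r + 1)*(r + 2)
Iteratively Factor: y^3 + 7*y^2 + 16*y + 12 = (y + 2)*(y^2 + 5*y + 6) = (y + 2)^2*(y + 3)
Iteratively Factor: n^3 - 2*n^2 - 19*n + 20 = (n + 4)*(n^2 - 6*n + 5) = (n - 5)*(n + 4)*(n - 1)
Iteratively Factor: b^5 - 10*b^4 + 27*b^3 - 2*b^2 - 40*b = (b + 1)*(b^4 - 11*b^3 + 38*b^2 - 40*b) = b*(b + 1)*(b^3 - 11*b^2 + 38*b - 40) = b*(b - 4)*(b + 1)*(b^2 - 7*b + 10) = b*(b - 5)*(b - 4)*(b + 1)*(b - 2)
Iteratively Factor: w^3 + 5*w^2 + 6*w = (w + 2)*(w^2 + 3*w) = w*(w + 2)*(w + 3)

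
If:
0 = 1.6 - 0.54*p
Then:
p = 2.96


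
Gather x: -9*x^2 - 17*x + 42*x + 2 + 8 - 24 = -9*x^2 + 25*x - 14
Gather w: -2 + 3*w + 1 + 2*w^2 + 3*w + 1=2*w^2 + 6*w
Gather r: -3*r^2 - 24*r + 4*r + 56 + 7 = -3*r^2 - 20*r + 63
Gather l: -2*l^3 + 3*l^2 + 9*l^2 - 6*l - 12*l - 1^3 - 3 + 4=-2*l^3 + 12*l^2 - 18*l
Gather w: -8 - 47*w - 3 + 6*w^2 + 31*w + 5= 6*w^2 - 16*w - 6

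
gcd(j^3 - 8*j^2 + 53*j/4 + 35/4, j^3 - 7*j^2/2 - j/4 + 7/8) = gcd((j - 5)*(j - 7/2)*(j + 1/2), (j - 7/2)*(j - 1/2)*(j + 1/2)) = j^2 - 3*j - 7/4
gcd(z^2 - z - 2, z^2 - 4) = z - 2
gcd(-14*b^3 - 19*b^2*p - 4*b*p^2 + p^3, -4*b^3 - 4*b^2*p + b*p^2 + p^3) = 2*b^2 + 3*b*p + p^2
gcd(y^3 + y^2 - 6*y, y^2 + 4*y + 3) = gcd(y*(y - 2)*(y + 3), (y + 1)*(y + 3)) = y + 3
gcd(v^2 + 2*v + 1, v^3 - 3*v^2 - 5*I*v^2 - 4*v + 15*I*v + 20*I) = v + 1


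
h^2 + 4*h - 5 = (h - 1)*(h + 5)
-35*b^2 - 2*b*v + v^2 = (-7*b + v)*(5*b + v)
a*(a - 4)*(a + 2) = a^3 - 2*a^2 - 8*a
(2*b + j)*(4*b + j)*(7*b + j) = 56*b^3 + 50*b^2*j + 13*b*j^2 + j^3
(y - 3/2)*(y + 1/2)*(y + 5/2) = y^3 + 3*y^2/2 - 13*y/4 - 15/8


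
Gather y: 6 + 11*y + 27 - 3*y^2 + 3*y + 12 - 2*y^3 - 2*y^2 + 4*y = -2*y^3 - 5*y^2 + 18*y + 45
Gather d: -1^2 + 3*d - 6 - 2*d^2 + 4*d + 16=-2*d^2 + 7*d + 9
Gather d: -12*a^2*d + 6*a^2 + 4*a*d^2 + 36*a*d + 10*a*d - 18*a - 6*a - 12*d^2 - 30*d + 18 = 6*a^2 - 24*a + d^2*(4*a - 12) + d*(-12*a^2 + 46*a - 30) + 18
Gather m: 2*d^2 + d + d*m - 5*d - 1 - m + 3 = 2*d^2 - 4*d + m*(d - 1) + 2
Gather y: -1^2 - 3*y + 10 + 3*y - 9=0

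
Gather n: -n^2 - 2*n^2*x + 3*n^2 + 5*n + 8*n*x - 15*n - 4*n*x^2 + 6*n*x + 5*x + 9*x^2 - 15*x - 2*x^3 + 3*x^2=n^2*(2 - 2*x) + n*(-4*x^2 + 14*x - 10) - 2*x^3 + 12*x^2 - 10*x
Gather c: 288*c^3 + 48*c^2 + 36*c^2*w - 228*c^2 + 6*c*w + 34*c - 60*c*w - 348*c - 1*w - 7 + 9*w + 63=288*c^3 + c^2*(36*w - 180) + c*(-54*w - 314) + 8*w + 56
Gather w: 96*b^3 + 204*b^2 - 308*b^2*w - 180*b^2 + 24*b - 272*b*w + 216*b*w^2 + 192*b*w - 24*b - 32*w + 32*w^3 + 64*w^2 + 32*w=96*b^3 + 24*b^2 + 32*w^3 + w^2*(216*b + 64) + w*(-308*b^2 - 80*b)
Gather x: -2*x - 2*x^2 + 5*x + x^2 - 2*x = -x^2 + x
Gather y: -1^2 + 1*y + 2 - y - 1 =0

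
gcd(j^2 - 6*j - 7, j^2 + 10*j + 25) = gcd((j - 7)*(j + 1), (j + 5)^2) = 1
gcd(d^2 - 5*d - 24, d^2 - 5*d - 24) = d^2 - 5*d - 24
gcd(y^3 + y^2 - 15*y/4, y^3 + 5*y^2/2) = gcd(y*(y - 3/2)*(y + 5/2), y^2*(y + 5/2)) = y^2 + 5*y/2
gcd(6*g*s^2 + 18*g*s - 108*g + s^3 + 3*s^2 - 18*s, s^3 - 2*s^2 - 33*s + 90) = s^2 + 3*s - 18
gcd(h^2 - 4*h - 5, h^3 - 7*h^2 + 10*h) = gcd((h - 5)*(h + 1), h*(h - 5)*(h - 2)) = h - 5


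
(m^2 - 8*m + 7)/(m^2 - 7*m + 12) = (m^2 - 8*m + 7)/(m^2 - 7*m + 12)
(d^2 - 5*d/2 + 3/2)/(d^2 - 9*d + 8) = (d - 3/2)/(d - 8)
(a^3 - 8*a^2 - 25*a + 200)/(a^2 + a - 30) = (a^2 - 3*a - 40)/(a + 6)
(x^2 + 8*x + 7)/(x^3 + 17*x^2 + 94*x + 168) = (x + 1)/(x^2 + 10*x + 24)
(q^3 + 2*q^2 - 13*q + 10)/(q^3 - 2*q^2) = 1 + 4/q - 5/q^2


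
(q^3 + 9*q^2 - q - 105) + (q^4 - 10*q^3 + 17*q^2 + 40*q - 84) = q^4 - 9*q^3 + 26*q^2 + 39*q - 189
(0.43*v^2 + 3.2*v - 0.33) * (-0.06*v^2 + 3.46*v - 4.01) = -0.0258*v^4 + 1.2958*v^3 + 9.3675*v^2 - 13.9738*v + 1.3233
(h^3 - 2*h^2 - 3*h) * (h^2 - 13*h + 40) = h^5 - 15*h^4 + 63*h^3 - 41*h^2 - 120*h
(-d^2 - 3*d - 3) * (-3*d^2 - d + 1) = 3*d^4 + 10*d^3 + 11*d^2 - 3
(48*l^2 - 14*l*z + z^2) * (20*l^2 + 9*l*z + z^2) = 960*l^4 + 152*l^3*z - 58*l^2*z^2 - 5*l*z^3 + z^4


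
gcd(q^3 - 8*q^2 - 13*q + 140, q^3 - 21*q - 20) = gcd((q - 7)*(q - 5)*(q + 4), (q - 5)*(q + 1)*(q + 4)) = q^2 - q - 20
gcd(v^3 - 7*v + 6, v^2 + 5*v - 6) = v - 1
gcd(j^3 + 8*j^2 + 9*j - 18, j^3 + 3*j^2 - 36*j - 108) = j^2 + 9*j + 18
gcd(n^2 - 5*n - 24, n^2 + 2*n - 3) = n + 3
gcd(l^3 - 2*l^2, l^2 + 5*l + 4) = 1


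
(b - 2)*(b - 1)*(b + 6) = b^3 + 3*b^2 - 16*b + 12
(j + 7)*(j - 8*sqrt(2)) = j^2 - 8*sqrt(2)*j + 7*j - 56*sqrt(2)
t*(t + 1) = t^2 + t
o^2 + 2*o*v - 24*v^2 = (o - 4*v)*(o + 6*v)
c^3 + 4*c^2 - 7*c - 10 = (c - 2)*(c + 1)*(c + 5)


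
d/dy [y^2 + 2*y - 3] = 2*y + 2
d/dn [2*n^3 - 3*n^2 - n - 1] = 6*n^2 - 6*n - 1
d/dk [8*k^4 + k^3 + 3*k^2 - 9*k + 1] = 32*k^3 + 3*k^2 + 6*k - 9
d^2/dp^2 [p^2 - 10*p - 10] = 2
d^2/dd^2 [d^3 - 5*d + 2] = 6*d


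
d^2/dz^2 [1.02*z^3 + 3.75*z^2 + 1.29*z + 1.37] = 6.12*z + 7.5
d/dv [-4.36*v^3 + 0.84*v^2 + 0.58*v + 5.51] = -13.08*v^2 + 1.68*v + 0.58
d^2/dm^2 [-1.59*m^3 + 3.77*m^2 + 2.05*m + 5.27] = 7.54 - 9.54*m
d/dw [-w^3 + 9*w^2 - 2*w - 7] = -3*w^2 + 18*w - 2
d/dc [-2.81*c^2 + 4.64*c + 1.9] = 4.64 - 5.62*c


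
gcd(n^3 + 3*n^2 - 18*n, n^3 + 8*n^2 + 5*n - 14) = 1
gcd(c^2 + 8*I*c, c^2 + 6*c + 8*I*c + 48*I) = c + 8*I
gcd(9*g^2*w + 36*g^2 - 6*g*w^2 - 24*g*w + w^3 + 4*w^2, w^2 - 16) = w + 4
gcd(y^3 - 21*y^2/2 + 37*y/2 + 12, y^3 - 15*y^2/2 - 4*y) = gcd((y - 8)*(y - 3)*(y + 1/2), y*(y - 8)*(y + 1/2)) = y^2 - 15*y/2 - 4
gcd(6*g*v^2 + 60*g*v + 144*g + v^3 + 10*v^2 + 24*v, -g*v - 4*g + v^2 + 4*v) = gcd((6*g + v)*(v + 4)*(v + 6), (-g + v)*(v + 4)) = v + 4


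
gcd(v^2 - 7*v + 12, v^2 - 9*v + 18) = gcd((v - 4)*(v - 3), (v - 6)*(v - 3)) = v - 3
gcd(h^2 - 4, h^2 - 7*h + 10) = h - 2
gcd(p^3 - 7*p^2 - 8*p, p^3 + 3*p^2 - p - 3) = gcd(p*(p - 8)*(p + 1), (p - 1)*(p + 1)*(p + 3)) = p + 1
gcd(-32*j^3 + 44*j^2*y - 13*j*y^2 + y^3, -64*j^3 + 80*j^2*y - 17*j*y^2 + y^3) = 8*j^2 - 9*j*y + y^2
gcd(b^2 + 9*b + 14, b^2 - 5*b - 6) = 1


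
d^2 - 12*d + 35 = (d - 7)*(d - 5)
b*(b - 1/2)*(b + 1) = b^3 + b^2/2 - b/2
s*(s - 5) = s^2 - 5*s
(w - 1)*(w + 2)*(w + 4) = w^3 + 5*w^2 + 2*w - 8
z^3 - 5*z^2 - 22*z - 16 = (z - 8)*(z + 1)*(z + 2)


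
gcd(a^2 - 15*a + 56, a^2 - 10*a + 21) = a - 7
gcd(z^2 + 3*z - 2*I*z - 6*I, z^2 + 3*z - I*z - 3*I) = z + 3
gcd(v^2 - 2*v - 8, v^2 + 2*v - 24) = v - 4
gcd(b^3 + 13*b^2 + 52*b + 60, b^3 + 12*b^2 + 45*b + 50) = b^2 + 7*b + 10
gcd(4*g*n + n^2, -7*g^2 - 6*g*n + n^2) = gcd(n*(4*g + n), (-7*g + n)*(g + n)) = 1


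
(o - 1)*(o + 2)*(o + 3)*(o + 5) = o^4 + 9*o^3 + 21*o^2 - o - 30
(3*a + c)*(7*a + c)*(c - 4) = 21*a^2*c - 84*a^2 + 10*a*c^2 - 40*a*c + c^3 - 4*c^2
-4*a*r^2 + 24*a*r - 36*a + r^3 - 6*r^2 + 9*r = (-4*a + r)*(r - 3)^2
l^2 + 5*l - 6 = (l - 1)*(l + 6)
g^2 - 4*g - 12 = (g - 6)*(g + 2)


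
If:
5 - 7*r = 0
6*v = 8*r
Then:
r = 5/7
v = 20/21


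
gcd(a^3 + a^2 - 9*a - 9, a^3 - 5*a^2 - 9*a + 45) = a^2 - 9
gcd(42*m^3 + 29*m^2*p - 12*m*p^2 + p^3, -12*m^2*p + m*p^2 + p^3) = 1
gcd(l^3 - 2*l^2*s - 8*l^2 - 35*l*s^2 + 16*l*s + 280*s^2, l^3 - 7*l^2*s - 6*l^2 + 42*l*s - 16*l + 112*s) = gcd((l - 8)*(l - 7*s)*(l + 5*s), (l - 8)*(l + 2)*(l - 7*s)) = -l^2 + 7*l*s + 8*l - 56*s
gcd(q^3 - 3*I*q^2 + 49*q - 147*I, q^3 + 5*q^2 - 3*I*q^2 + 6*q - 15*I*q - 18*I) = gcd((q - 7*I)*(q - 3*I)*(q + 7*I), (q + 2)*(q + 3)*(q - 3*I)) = q - 3*I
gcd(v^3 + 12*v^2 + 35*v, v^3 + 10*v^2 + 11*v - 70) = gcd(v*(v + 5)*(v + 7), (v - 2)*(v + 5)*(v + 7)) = v^2 + 12*v + 35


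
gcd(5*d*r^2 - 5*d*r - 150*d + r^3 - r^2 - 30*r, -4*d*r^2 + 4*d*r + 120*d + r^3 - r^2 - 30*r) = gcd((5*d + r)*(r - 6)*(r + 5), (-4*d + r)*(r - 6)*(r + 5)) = r^2 - r - 30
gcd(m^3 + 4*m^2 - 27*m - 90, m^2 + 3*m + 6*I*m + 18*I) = m + 3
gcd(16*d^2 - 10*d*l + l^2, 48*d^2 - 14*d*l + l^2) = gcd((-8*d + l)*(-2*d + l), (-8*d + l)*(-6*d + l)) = 8*d - l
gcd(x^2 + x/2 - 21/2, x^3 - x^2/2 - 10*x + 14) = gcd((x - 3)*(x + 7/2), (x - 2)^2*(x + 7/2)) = x + 7/2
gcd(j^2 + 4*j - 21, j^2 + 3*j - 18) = j - 3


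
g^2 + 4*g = g*(g + 4)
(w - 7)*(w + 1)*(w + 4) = w^3 - 2*w^2 - 31*w - 28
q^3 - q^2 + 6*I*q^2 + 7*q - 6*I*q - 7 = (q - 1)*(q - I)*(q + 7*I)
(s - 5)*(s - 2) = s^2 - 7*s + 10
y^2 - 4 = (y - 2)*(y + 2)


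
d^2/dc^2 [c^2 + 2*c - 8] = 2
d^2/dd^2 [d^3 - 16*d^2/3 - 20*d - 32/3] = 6*d - 32/3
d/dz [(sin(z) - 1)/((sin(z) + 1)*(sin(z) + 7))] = (-sin(z)^2 + 2*sin(z) + 15)*cos(z)/((sin(z) + 1)^2*(sin(z) + 7)^2)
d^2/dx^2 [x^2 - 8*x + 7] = 2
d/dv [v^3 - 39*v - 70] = 3*v^2 - 39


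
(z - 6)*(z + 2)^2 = z^3 - 2*z^2 - 20*z - 24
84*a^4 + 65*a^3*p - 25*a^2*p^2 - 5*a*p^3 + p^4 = (-7*a + p)*(-3*a + p)*(a + p)*(4*a + p)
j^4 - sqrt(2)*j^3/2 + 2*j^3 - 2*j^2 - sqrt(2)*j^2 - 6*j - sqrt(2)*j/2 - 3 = (j + 1)^2*(j - 3*sqrt(2)/2)*(j + sqrt(2))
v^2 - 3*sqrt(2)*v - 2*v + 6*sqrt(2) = (v - 2)*(v - 3*sqrt(2))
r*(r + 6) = r^2 + 6*r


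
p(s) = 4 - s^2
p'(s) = -2*s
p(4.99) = -20.90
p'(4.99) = -9.98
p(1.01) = 2.98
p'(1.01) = -2.02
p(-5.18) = -22.83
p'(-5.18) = 10.36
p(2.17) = -0.71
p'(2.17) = -4.34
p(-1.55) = 1.60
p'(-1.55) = 3.10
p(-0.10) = 3.99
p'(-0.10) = 0.20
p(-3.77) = -10.21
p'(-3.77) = 7.54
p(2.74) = -3.51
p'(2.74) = -5.48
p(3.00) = -5.00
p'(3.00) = -6.00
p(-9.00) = -77.00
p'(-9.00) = 18.00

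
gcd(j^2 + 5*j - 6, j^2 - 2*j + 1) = j - 1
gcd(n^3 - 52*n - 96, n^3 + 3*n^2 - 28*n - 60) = n^2 + 8*n + 12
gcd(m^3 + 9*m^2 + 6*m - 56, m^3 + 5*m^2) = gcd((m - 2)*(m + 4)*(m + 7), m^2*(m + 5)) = 1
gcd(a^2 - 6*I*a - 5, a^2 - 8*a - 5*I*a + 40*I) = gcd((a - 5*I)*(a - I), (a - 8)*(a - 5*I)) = a - 5*I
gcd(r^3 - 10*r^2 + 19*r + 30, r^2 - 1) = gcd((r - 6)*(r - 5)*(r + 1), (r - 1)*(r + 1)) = r + 1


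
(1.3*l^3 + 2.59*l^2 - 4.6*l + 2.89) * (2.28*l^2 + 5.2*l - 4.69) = 2.964*l^5 + 12.6652*l^4 - 3.117*l^3 - 29.4779*l^2 + 36.602*l - 13.5541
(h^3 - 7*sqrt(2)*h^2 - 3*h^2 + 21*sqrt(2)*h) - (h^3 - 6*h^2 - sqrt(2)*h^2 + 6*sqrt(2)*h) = -6*sqrt(2)*h^2 + 3*h^2 + 15*sqrt(2)*h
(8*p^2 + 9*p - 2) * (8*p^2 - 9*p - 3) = 64*p^4 - 121*p^2 - 9*p + 6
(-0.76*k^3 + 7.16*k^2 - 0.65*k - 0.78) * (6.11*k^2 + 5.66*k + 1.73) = -4.6436*k^5 + 39.446*k^4 + 35.2393*k^3 + 3.942*k^2 - 5.5393*k - 1.3494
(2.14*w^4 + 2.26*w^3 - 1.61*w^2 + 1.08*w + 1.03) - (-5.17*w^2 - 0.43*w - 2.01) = 2.14*w^4 + 2.26*w^3 + 3.56*w^2 + 1.51*w + 3.04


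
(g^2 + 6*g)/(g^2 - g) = (g + 6)/(g - 1)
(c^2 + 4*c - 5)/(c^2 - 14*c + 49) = (c^2 + 4*c - 5)/(c^2 - 14*c + 49)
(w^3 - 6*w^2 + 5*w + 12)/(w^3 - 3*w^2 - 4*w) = (w - 3)/w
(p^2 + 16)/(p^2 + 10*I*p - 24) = (p - 4*I)/(p + 6*I)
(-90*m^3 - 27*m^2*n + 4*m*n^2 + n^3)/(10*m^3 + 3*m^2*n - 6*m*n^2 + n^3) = (-18*m^2 - 9*m*n - n^2)/(2*m^2 + m*n - n^2)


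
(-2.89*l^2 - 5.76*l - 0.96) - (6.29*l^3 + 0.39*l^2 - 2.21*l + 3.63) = -6.29*l^3 - 3.28*l^2 - 3.55*l - 4.59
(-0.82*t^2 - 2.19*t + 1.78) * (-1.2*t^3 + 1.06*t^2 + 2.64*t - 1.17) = 0.984*t^5 + 1.7588*t^4 - 6.6222*t^3 - 2.9354*t^2 + 7.2615*t - 2.0826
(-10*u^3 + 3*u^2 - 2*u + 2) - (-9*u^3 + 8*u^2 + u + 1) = -u^3 - 5*u^2 - 3*u + 1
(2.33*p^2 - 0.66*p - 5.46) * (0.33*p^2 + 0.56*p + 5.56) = 0.7689*p^4 + 1.087*p^3 + 10.7834*p^2 - 6.7272*p - 30.3576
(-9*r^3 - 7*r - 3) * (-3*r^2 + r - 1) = 27*r^5 - 9*r^4 + 30*r^3 + 2*r^2 + 4*r + 3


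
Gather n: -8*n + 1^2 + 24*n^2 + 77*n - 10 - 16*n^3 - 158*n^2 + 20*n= -16*n^3 - 134*n^2 + 89*n - 9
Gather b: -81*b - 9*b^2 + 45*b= -9*b^2 - 36*b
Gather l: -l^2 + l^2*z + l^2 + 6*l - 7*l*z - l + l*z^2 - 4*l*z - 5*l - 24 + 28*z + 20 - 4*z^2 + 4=l^2*z + l*(z^2 - 11*z) - 4*z^2 + 28*z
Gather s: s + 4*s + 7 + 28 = 5*s + 35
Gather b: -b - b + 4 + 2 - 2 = 4 - 2*b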